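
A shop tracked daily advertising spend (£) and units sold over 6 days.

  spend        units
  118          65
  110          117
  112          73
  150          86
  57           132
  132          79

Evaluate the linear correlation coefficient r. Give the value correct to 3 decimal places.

n = 6, Σx = 679, Σy = 552, Σx² = 81741, Σy² = 54304, Σxy = 59568
nΣxy − ΣxΣy = 357408 − 374808 = -17400
nΣx² − (Σx)² = 490446 − 461041 = 29405; nΣy² − (Σy)² = 325824 − 304704 = 21120
r = -17400 / √(29405 × 21120) = -17400 / 24920.5457 ≈ -0.698

-0.698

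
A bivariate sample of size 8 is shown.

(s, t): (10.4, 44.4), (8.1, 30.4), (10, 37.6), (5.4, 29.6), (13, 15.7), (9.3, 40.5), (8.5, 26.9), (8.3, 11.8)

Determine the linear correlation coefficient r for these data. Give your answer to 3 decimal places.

n = 8, Σs = 73, Σt = 236.9, Σs² = 699.56, Σt² = 7935.03, Σst = 2151.18
nΣst − ΣsΣt = 17209.44 − 17293.7 = -84.26
nΣs² − (Σs)² = 5596.48 − 5329 = 267.48; nΣt² − (Σt)² = 63480.24 − 56121.61 = 7358.63
r = -84.26 / √(267.48 × 7358.63) = -84.26 / 1402.9563 ≈ -0.060

-0.060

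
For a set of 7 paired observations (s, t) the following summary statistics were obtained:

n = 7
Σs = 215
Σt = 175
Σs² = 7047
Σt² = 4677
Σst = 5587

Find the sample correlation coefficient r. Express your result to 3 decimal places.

0.579

r = (nΣst − ΣsΣt) / √[(nΣs² − (Σs)²)(nΣt² − (Σt)²)]
Numerator: 7×5587 − 215×175 = 1484
Denominator: √[(49329 − 46225)(32739 − 30625)] = √[3104 × 2114] = 2561.6120
r = 1484 / 2561.6120 ≈ 0.579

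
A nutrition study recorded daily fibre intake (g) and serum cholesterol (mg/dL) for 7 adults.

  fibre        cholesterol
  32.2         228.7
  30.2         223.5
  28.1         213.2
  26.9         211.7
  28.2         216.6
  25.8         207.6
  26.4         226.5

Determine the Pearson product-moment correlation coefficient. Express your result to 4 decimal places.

n = 7, Σx = 197.8, Σy = 1527.8, Σx² = 5619.94, Σy² = 333842.64, Σxy = 43243.29
nΣxy − ΣxΣy = 302703.03 − 302198.84 = 504.19
nΣx² − (Σx)² = 39339.58 − 39124.84 = 214.74; nΣy² − (Σy)² = 2336898.48 − 2334172.84 = 2725.64
r = 504.19 / √(214.74 × 2725.64) = 504.19 / 765.0516 ≈ 0.6590

0.6590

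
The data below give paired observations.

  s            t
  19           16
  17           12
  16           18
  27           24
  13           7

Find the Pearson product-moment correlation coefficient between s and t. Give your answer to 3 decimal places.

0.877

n = 5, Σs = 92, Σt = 77, Σs² = 1804, Σt² = 1349, Σst = 1535
nΣst − ΣsΣt = 7675 − 7084 = 591
nΣs² − (Σs)² = 9020 − 8464 = 556; nΣt² − (Σt)² = 6745 − 5929 = 816
r = 591 / √(556 × 816) = 591 / 673.5696 ≈ 0.877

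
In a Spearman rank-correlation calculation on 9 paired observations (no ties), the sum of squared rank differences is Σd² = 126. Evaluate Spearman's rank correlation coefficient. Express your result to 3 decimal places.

ρ = 1 − 6Σd² / [n(n²−1)] = 1 − 6×126 / (9×80)
  = 1 − 756/720 = 1 − 1.0500 ≈ -0.050

-0.050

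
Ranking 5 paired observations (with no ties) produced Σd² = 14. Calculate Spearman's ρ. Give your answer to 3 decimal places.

0.300

ρ = 1 − 6Σd² / [n(n²−1)] = 1 − 6×14 / (5×24)
  = 1 − 84/120 = 1 − 0.7000 ≈ 0.300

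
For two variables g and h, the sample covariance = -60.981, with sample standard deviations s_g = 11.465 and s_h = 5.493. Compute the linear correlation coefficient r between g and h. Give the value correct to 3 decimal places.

-0.968

r = Cov(g,h) / (s_g · s_h) = -60.981 / (11.465 × 5.493)
  = -60.981 / 62.9772 ≈ -0.968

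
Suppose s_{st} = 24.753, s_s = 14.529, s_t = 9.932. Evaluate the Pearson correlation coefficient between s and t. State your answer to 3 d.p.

0.172

r = Cov(s,t) / (s_s · s_t) = 24.753 / (14.529 × 9.932)
  = 24.753 / 144.3020 ≈ 0.172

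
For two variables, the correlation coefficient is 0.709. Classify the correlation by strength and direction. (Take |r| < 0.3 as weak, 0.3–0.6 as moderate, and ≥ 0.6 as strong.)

r = 0.709 > 0 so the relationship is positive.
|r| = 0.709, which falls in the strong range.

strong positive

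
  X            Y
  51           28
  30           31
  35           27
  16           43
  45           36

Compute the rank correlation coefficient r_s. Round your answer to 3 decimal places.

-0.500

Rank X: 5, 2, 3, 1, 4
Rank Y: 2, 3, 1, 5, 4
d = rank(X) − rank(Y): 3, -1, 2, -4, 0; Σd² = 30
ρ = 1 − 6Σd² / [n(n²−1)] = 1 − 6×30 / (5×24) = 1 − 180/120 ≈ -0.500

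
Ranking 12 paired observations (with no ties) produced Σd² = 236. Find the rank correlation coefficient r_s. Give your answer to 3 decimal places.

0.175

ρ = 1 − 6Σd² / [n(n²−1)] = 1 − 6×236 / (12×143)
  = 1 − 1416/1716 = 1 − 0.8252 ≈ 0.175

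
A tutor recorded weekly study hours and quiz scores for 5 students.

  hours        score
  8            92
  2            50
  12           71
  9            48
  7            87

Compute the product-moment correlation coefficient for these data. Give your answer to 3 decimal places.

0.284

n = 5, Σx = 38, Σy = 348, Σx² = 342, Σy² = 25878, Σxy = 2729
nΣxy − ΣxΣy = 13645 − 13224 = 421
nΣx² − (Σx)² = 1710 − 1444 = 266; nΣy² − (Σy)² = 129390 − 121104 = 8286
r = 421 / √(266 × 8286) = 421 / 1484.6131 ≈ 0.284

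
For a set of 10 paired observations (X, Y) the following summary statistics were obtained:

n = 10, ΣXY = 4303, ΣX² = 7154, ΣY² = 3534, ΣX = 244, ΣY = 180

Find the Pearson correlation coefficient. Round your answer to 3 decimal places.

r = (nΣXY − ΣXΣY) / √[(nΣX² − (ΣX)²)(nΣY² − (ΣY)²)]
Numerator: 10×4303 − 244×180 = -890
Denominator: √[(71540 − 59536)(35340 − 32400)] = √[12004 × 2940] = 5940.6868
r = -890 / 5940.6868 ≈ -0.150

-0.150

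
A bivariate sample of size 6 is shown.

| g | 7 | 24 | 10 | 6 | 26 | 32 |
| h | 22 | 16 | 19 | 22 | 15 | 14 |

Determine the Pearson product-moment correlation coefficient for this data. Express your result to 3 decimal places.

n = 6, Σg = 105, Σh = 108, Σg² = 2461, Σh² = 2006, Σgh = 1698
nΣgh − ΣgΣh = 10188 − 11340 = -1152
nΣg² − (Σg)² = 14766 − 11025 = 3741; nΣh² − (Σh)² = 12036 − 11664 = 372
r = -1152 / √(3741 × 372) = -1152 / 1179.6830 ≈ -0.977

-0.977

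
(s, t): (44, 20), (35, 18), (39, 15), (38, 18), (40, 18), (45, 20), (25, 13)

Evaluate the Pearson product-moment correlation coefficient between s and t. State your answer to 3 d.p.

n = 7, Σs = 266, Σt = 122, Σs² = 10376, Σt² = 2166, Σst = 4724
nΣst − ΣsΣt = 33068 − 32452 = 616
nΣs² − (Σs)² = 72632 − 70756 = 1876; nΣt² − (Σt)² = 15162 − 14884 = 278
r = 616 / √(1876 × 278) = 616 / 722.1690 ≈ 0.853

0.853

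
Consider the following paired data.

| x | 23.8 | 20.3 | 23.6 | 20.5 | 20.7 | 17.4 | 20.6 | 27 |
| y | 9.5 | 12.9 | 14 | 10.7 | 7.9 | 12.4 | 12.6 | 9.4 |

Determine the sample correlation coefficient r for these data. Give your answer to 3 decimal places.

-0.298

n = 8, Σx = 173.9, Σy = 89.4, Σx² = 3840.35, Σy² = 1030.44, Σxy = 1930.37
nΣxy − ΣxΣy = 15442.96 − 15546.66 = -103.7
nΣx² − (Σx)² = 30722.8 − 30241.21 = 481.59; nΣy² − (Σy)² = 8243.52 − 7992.36 = 251.16
r = -103.7 / √(481.59 × 251.16) = -103.7 / 347.7875 ≈ -0.298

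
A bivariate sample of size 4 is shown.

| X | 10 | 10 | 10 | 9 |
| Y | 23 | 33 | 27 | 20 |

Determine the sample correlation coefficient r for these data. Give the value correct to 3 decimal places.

n = 4, ΣX = 39, ΣY = 103, ΣX² = 381, ΣY² = 2747, ΣXY = 1010
nΣXY − ΣXΣY = 4040 − 4017 = 23
nΣX² − (ΣX)² = 1524 − 1521 = 3; nΣY² − (ΣY)² = 10988 − 10609 = 379
r = 23 / √(3 × 379) = 23 / 33.7194 ≈ 0.682

0.682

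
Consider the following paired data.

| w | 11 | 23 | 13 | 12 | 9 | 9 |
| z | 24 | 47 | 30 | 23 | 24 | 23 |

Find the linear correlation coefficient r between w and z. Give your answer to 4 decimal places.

0.9700

n = 6, Σw = 77, Σz = 171, Σw² = 1125, Σz² = 5319, Σwz = 2434
nΣwz − ΣwΣz = 14604 − 13167 = 1437
nΣw² − (Σw)² = 6750 − 5929 = 821; nΣz² − (Σz)² = 31914 − 29241 = 2673
r = 1437 / √(821 × 2673) = 1437 / 1481.3956 ≈ 0.9700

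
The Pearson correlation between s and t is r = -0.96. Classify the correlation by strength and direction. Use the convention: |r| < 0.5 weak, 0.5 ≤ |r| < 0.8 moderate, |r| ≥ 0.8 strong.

strong negative

r = -0.96 < 0 so the relationship is negative.
|r| = 0.96, which falls in the strong range.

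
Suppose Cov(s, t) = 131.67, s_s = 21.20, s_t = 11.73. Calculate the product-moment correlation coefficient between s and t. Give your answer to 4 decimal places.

r = Cov(s,t) / (s_s · s_t) = 131.67 / (21.20 × 11.73)
  = 131.67 / 248.6760 ≈ 0.5295

0.5295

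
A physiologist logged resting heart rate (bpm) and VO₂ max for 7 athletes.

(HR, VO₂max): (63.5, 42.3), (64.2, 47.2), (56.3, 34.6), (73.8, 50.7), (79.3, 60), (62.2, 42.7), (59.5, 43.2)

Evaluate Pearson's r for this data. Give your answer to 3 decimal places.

0.953

n = 7, Σx = 458.8, Σy = 320.7, Σx² = 30467.6, Σy² = 15074.31, Σxy = 21390.27
nΣxy − ΣxΣy = 149731.89 − 147137.16 = 2594.73
nΣx² − (Σx)² = 213273.2 − 210497.44 = 2775.76; nΣy² − (Σy)² = 105520.17 − 102848.49 = 2671.68
r = 2594.73 / √(2775.76 × 2671.68) = 2594.73 / 2723.2228 ≈ 0.953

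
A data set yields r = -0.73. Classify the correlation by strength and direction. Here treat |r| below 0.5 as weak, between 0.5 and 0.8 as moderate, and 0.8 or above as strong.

moderate negative

r = -0.73 < 0 so the relationship is negative.
|r| = 0.73, which falls in the moderate range.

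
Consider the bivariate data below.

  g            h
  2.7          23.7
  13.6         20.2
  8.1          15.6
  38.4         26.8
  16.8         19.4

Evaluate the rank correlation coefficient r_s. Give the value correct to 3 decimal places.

Rank g: 1, 3, 2, 5, 4
Rank h: 4, 3, 1, 5, 2
d = rank(g) − rank(h): -3, 0, 1, 0, 2; Σd² = 14
ρ = 1 − 6Σd² / [n(n²−1)] = 1 − 6×14 / (5×24) = 1 − 84/120 ≈ 0.300

0.300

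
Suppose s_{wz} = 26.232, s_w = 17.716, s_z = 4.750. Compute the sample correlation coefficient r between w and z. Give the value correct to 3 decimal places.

0.312

r = Cov(w,z) / (s_w · s_z) = 26.232 / (17.716 × 4.750)
  = 26.232 / 84.1510 ≈ 0.312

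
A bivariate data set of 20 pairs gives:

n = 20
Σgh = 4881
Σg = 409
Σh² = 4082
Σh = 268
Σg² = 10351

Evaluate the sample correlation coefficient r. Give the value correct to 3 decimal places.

r = (nΣgh − ΣgΣh) / √[(nΣg² − (Σg)²)(nΣh² − (Σh)²)]
Numerator: 20×4881 − 409×268 = -11992
Denominator: √[(207020 − 167281)(81640 − 71824)] = √[39739 × 9816] = 19750.3930
r = -11992 / 19750.3930 ≈ -0.607

-0.607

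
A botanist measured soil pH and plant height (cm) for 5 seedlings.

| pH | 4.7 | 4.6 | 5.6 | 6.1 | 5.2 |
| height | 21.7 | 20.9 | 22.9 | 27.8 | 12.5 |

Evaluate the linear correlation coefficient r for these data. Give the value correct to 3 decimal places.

n = 5, Σx = 26.2, Σy = 105.8, Σx² = 138.86, Σy² = 2361.2, Σxy = 560.95
nΣxy − ΣxΣy = 2804.75 − 2771.96 = 32.79
nΣx² − (Σx)² = 694.3 − 686.44 = 7.86; nΣy² − (Σy)² = 11806 − 11193.64 = 612.36
r = 32.79 / √(7.86 × 612.36) = 32.79 / 69.3769 ≈ 0.473

0.473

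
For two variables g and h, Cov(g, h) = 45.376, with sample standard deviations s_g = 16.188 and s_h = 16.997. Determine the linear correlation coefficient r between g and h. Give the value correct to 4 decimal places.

r = Cov(g,h) / (s_g · s_h) = 45.376 / (16.188 × 16.997)
  = 45.376 / 275.1474 ≈ 0.1649

0.1649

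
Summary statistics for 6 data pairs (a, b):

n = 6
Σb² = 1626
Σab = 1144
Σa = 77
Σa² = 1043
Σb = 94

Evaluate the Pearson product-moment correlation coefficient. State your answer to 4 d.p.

r = (nΣab − ΣaΣb) / √[(nΣa² − (Σa)²)(nΣb² − (Σb)²)]
Numerator: 6×1144 − 77×94 = -374
Denominator: √[(6258 − 5929)(9756 − 8836)] = √[329 × 920] = 550.1636
r = -374 / 550.1636 ≈ -0.6798

-0.6798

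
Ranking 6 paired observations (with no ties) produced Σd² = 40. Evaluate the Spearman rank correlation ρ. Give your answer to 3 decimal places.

-0.143

ρ = 1 − 6Σd² / [n(n²−1)] = 1 − 6×40 / (6×35)
  = 1 − 240/210 = 1 − 1.1429 ≈ -0.143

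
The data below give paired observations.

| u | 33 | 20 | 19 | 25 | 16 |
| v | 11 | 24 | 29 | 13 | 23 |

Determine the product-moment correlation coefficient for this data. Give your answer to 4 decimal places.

-0.8460

n = 5, Σu = 113, Σv = 100, Σu² = 2731, Σv² = 2236, Σuv = 2087
nΣuv − ΣuΣv = 10435 − 11300 = -865
nΣu² − (Σu)² = 13655 − 12769 = 886; nΣv² − (Σv)² = 11180 − 10000 = 1180
r = -865 / √(886 × 1180) = -865 / 1022.4872 ≈ -0.8460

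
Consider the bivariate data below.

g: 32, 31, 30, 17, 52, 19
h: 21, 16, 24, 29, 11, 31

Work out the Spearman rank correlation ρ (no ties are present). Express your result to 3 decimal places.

Rank g: 5, 4, 3, 1, 6, 2
Rank h: 3, 2, 4, 5, 1, 6
d = rank(g) − rank(h): 2, 2, -1, -4, 5, -4; Σd² = 66
ρ = 1 − 6Σd² / [n(n²−1)] = 1 − 6×66 / (6×35) = 1 − 396/210 ≈ -0.886

-0.886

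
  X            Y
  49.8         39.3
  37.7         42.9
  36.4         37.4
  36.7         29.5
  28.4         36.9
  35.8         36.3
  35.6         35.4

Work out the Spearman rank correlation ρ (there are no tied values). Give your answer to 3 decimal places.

0.500

Rank X: 7, 6, 4, 5, 1, 3, 2
Rank Y: 6, 7, 5, 1, 4, 3, 2
d = rank(X) − rank(Y): 1, -1, -1, 4, -3, 0, 0; Σd² = 28
ρ = 1 − 6Σd² / [n(n²−1)] = 1 − 6×28 / (7×48) = 1 − 168/336 ≈ 0.500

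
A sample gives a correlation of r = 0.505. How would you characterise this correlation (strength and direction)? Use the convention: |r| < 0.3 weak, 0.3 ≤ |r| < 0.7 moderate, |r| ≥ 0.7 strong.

r = 0.505 > 0 so the relationship is positive.
|r| = 0.505, which falls in the moderate range.

moderate positive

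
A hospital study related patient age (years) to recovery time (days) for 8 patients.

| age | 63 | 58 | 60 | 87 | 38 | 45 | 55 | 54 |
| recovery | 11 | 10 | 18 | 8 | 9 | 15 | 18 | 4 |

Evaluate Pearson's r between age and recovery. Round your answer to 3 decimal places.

n = 8, Σx = 460, Σy = 93, Σx² = 27912, Σy² = 1255, Σxy = 5272
nΣxy − ΣxΣy = 42176 − 42780 = -604
nΣx² − (Σx)² = 223296 − 211600 = 11696; nΣy² − (Σy)² = 10040 − 8649 = 1391
r = -604 / √(11696 × 1391) = -604 / 4033.5017 ≈ -0.150

-0.150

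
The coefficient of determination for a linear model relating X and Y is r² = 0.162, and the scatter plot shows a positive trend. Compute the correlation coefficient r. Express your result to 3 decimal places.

0.402

|r| = √0.162 = 0.402
The association is positive, so r = 0.402.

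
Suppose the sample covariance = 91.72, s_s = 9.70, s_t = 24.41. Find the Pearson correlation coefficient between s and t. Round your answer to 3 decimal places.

0.387

r = Cov(s,t) / (s_s · s_t) = 91.72 / (9.70 × 24.41)
  = 91.72 / 236.7770 ≈ 0.387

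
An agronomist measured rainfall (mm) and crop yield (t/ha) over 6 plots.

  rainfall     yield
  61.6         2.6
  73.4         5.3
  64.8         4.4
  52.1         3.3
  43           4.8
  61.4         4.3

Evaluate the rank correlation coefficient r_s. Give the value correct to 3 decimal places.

0.257

Rank rainfall: 4, 6, 5, 2, 1, 3
Rank yield: 1, 6, 4, 2, 5, 3
d = rank(rainfall) − rank(yield): 3, 0, 1, 0, -4, 0; Σd² = 26
ρ = 1 − 6Σd² / [n(n²−1)] = 1 − 6×26 / (6×35) = 1 − 156/210 ≈ 0.257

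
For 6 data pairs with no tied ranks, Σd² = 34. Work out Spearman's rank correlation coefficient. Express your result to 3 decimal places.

0.029

ρ = 1 − 6Σd² / [n(n²−1)] = 1 − 6×34 / (6×35)
  = 1 − 204/210 = 1 − 0.9714 ≈ 0.029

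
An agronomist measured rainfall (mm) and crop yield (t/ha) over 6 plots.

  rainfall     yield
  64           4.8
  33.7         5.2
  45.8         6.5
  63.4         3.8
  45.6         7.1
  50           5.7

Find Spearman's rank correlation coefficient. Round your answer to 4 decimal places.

-0.6000

Rank rainfall: 6, 1, 3, 5, 2, 4
Rank yield: 2, 3, 5, 1, 6, 4
d = rank(rainfall) − rank(yield): 4, -2, -2, 4, -4, 0; Σd² = 56
ρ = 1 − 6Σd² / [n(n²−1)] = 1 − 6×56 / (6×35) = 1 − 336/210 ≈ -0.6000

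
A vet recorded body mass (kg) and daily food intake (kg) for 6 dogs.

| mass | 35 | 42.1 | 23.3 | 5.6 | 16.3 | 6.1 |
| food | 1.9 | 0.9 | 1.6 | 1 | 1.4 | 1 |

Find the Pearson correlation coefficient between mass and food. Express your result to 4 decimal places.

n = 6, Σx = 128.4, Σy = 7.8, Σx² = 3874.56, Σy² = 10.94, Σxy = 176.19
nΣxy − ΣxΣy = 1057.14 − 1001.52 = 55.62
nΣx² − (Σx)² = 23247.36 − 16486.56 = 6760.8; nΣy² − (Σy)² = 65.64 − 60.84 = 4.8
r = 55.62 / √(6760.8 × 4.8) = 55.62 / 180.1439 ≈ 0.3088

0.3088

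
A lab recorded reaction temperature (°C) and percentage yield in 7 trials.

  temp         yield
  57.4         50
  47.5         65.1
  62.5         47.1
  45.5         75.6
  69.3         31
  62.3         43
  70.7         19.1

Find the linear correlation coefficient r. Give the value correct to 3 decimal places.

-0.974

n = 7, Σx = 415.2, Σy = 330.9, Σx² = 25209.78, Σy² = 17846.59, Σxy = 18523.37
nΣxy − ΣxΣy = 129663.59 − 137389.68 = -7726.09
nΣx² − (Σx)² = 176468.46 − 172391.04 = 4077.42; nΣy² − (Σy)² = 124926.13 − 109494.81 = 15431.32
r = -7726.09 / √(4077.42 × 15431.32) = -7726.09 / 7932.2111 ≈ -0.974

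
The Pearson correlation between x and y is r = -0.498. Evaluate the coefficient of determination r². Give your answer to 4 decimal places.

r² = (-0.498)² = 0.2480

0.2480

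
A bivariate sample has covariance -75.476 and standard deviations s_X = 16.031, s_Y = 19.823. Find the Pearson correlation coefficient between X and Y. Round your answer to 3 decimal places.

-0.238

r = Cov(X,Y) / (s_X · s_Y) = -75.476 / (16.031 × 19.823)
  = -75.476 / 317.7825 ≈ -0.238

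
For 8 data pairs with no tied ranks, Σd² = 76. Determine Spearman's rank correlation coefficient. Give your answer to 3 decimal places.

ρ = 1 − 6Σd² / [n(n²−1)] = 1 − 6×76 / (8×63)
  = 1 − 456/504 = 1 − 0.9048 ≈ 0.095

0.095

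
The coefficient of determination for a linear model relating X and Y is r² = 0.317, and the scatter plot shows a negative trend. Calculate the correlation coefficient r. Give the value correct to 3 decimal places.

|r| = √0.317 = 0.563
The association is negative, so r = −0.563.

-0.563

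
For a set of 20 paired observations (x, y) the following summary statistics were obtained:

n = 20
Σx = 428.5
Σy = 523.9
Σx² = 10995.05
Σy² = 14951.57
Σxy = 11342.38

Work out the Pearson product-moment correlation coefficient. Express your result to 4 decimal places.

0.0789

r = (nΣxy − ΣxΣy) / √[(nΣx² − (Σx)²)(nΣy² − (Σy)²)]
Numerator: 20×11342.38 − 428.5×523.9 = 2356.45
Denominator: √[(219901 − 183612.25)(299031.4 − 274471.21)] = √[36288.75 × 24560.19] = 29853.9544
r = 2356.45 / 29853.9544 ≈ 0.0789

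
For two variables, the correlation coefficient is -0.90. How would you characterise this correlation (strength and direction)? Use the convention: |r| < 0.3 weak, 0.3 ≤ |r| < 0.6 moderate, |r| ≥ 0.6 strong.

r = -0.90 < 0 so the relationship is negative.
|r| = 0.90, which falls in the strong range.

strong negative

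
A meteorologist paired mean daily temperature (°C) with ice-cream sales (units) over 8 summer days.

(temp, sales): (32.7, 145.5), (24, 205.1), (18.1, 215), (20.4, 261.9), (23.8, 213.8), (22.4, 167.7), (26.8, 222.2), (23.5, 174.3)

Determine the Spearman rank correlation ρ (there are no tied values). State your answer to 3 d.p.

Rank temp: 8, 6, 1, 2, 5, 3, 7, 4
Rank sales: 1, 4, 6, 8, 5, 2, 7, 3
d = rank(temp) − rank(sales): 7, 2, -5, -6, 0, 1, 0, 1; Σd² = 116
ρ = 1 − 6Σd² / [n(n²−1)] = 1 − 6×116 / (8×63) = 1 − 696/504 ≈ -0.381

-0.381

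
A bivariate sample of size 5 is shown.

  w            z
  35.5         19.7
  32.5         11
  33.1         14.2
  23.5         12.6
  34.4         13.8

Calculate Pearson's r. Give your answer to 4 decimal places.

0.4827

n = 5, Σw = 159, Σz = 71.3, Σw² = 5147.72, Σz² = 1059.93, Σwz = 2297.69
nΣwz − ΣwΣz = 11488.45 − 11336.7 = 151.75
nΣw² − (Σw)² = 25738.6 − 25281 = 457.6; nΣz² − (Σz)² = 5299.65 − 5083.69 = 215.96
r = 151.75 / √(457.6 × 215.96) = 151.75 / 314.3617 ≈ 0.4827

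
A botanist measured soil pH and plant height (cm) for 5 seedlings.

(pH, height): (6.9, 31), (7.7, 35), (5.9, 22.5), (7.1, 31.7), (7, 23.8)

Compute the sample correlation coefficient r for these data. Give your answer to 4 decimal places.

n = 5, Σx = 34.6, Σy = 144, Σx² = 241.12, Σy² = 4263.58, Σxy = 1007.82
nΣxy − ΣxΣy = 5039.1 − 4982.4 = 56.7
nΣx² − (Σx)² = 1205.6 − 1197.16 = 8.44; nΣy² − (Σy)² = 21317.9 − 20736 = 581.9
r = 56.7 / √(8.44 × 581.9) = 56.7 / 70.0802 ≈ 0.8091

0.8091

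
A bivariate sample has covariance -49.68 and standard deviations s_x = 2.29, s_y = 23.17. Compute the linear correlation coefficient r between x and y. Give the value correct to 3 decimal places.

-0.936

r = Cov(x,y) / (s_x · s_y) = -49.68 / (2.29 × 23.17)
  = -49.68 / 53.0593 ≈ -0.936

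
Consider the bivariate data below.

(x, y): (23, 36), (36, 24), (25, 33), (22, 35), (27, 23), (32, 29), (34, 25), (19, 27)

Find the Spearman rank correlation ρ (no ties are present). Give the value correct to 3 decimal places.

Rank x: 3, 8, 4, 2, 5, 6, 7, 1
Rank y: 8, 2, 6, 7, 1, 5, 3, 4
d = rank(x) − rank(y): -5, 6, -2, -5, 4, 1, 4, -3; Σd² = 132
ρ = 1 − 6Σd² / [n(n²−1)] = 1 − 6×132 / (8×63) = 1 − 792/504 ≈ -0.571

-0.571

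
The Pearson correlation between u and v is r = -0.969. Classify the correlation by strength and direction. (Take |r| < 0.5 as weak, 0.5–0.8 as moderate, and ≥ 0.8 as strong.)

strong negative

r = -0.969 < 0 so the relationship is negative.
|r| = 0.969, which falls in the strong range.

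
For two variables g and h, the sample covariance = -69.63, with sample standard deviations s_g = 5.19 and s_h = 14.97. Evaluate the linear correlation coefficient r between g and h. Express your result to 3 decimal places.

-0.896

r = Cov(g,h) / (s_g · s_h) = -69.63 / (5.19 × 14.97)
  = -69.63 / 77.6943 ≈ -0.896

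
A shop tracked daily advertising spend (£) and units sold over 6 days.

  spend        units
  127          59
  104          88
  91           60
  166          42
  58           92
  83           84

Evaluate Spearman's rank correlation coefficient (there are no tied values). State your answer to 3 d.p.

-0.829

Rank spend: 5, 4, 3, 6, 1, 2
Rank units: 2, 5, 3, 1, 6, 4
d = rank(spend) − rank(units): 3, -1, 0, 5, -5, -2; Σd² = 64
ρ = 1 − 6Σd² / [n(n²−1)] = 1 − 6×64 / (6×35) = 1 − 384/210 ≈ -0.829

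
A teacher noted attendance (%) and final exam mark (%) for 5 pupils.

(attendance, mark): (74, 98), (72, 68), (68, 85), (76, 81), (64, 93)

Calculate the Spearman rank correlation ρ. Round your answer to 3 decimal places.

-0.200

Rank attendance: 4, 3, 2, 5, 1
Rank mark: 5, 1, 3, 2, 4
d = rank(attendance) − rank(mark): -1, 2, -1, 3, -3; Σd² = 24
ρ = 1 − 6Σd² / [n(n²−1)] = 1 − 6×24 / (5×24) = 1 − 144/120 ≈ -0.200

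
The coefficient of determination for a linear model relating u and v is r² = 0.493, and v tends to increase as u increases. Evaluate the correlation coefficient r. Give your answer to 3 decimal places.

0.702

|r| = √0.493 = 0.702
The association is positive, so r = 0.702.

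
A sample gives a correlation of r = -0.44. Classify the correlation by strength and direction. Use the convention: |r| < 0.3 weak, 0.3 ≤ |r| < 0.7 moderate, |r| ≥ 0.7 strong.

r = -0.44 < 0 so the relationship is negative.
|r| = 0.44, which falls in the moderate range.

moderate negative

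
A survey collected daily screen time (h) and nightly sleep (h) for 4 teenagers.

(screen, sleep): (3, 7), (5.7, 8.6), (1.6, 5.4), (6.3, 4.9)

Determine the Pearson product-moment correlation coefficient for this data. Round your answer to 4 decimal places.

0.1828

n = 4, Σx = 16.6, Σy = 25.9, Σx² = 83.74, Σy² = 176.13, Σxy = 109.53
nΣxy − ΣxΣy = 438.12 − 429.94 = 8.18
nΣx² − (Σx)² = 334.96 − 275.56 = 59.4; nΣy² − (Σy)² = 704.52 − 670.81 = 33.71
r = 8.18 / √(59.4 × 33.71) = 8.18 / 44.7479 ≈ 0.1828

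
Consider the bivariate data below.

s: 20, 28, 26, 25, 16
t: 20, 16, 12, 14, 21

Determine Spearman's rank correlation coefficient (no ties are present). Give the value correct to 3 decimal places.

-0.700

Rank s: 2, 5, 4, 3, 1
Rank t: 4, 3, 1, 2, 5
d = rank(s) − rank(t): -2, 2, 3, 1, -4; Σd² = 34
ρ = 1 − 6Σd² / [n(n²−1)] = 1 − 6×34 / (5×24) = 1 − 204/120 ≈ -0.700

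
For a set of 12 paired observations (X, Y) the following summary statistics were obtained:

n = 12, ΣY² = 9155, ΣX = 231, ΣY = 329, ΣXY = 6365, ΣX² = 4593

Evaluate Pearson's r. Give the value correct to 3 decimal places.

0.226

r = (nΣXY − ΣXΣY) / √[(nΣX² − (ΣX)²)(nΣY² − (ΣY)²)]
Numerator: 12×6365 − 231×329 = 381
Denominator: √[(55116 − 53361)(109860 − 108241)] = √[1755 × 1619] = 1685.6290
r = 381 / 1685.6290 ≈ 0.226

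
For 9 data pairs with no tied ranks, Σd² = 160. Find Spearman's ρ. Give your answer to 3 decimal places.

ρ = 1 − 6Σd² / [n(n²−1)] = 1 − 6×160 / (9×80)
  = 1 − 960/720 = 1 − 1.3333 ≈ -0.333

-0.333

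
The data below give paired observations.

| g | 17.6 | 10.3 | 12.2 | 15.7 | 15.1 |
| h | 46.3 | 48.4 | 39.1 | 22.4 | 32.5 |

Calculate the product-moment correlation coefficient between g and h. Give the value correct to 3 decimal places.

-0.347

n = 5, Σg = 70.9, Σh = 188.7, Σg² = 1039.19, Σh² = 7573.07, Σgh = 2632.85
nΣgh − ΣgΣh = 13164.25 − 13378.83 = -214.58
nΣg² − (Σg)² = 5195.95 − 5026.81 = 169.14; nΣh² − (Σh)² = 37865.35 − 35607.69 = 2257.66
r = -214.58 / √(169.14 × 2257.66) = -214.58 / 617.9487 ≈ -0.347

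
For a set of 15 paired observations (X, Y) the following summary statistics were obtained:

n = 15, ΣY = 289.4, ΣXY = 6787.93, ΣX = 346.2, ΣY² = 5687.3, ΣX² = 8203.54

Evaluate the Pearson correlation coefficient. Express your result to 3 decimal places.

r = (nΣXY − ΣXΣY) / √[(nΣX² − (ΣX)²)(nΣY² − (ΣY)²)]
Numerator: 15×6787.93 − 346.2×289.4 = 1628.67
Denominator: √[(123053.1 − 119854.44)(85309.5 − 83752.36)] = √[3198.66 × 1557.14] = 2231.7620
r = 1628.67 / 2231.7620 ≈ 0.730

0.730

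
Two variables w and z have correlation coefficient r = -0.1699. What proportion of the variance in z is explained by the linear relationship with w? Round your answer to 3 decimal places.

r² = (-0.1699)² = 0.029

0.029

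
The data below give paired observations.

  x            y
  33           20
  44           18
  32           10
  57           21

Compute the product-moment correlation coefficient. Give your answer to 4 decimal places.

n = 4, Σx = 166, Σy = 69, Σx² = 7298, Σy² = 1265, Σxy = 2969
nΣxy − ΣxΣy = 11876 − 11454 = 422
nΣx² − (Σx)² = 29192 − 27556 = 1636; nΣy² − (Σy)² = 5060 − 4761 = 299
r = 422 / √(1636 × 299) = 422 / 699.4026 ≈ 0.6034

0.6034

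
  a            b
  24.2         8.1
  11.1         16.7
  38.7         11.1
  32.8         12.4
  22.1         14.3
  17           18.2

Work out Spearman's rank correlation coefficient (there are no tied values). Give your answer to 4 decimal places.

-0.7714

Rank a: 4, 1, 6, 5, 3, 2
Rank b: 1, 5, 2, 3, 4, 6
d = rank(a) − rank(b): 3, -4, 4, 2, -1, -4; Σd² = 62
ρ = 1 − 6Σd² / [n(n²−1)] = 1 − 6×62 / (6×35) = 1 − 372/210 ≈ -0.7714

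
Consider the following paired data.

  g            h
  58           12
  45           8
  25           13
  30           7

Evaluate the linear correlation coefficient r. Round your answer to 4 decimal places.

n = 4, Σg = 158, Σh = 40, Σg² = 6914, Σh² = 426, Σgh = 1591
nΣgh − ΣgΣh = 6364 − 6320 = 44
nΣg² − (Σg)² = 27656 − 24964 = 2692; nΣh² − (Σh)² = 1704 − 1600 = 104
r = 44 / √(2692 × 104) = 44 / 529.1200 ≈ 0.0832

0.0832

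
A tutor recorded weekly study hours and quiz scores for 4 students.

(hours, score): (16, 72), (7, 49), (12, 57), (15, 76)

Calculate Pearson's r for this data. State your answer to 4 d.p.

n = 4, Σx = 50, Σy = 254, Σx² = 674, Σy² = 16610, Σxy = 3319
nΣxy − ΣxΣy = 13276 − 12700 = 576
nΣx² − (Σx)² = 2696 − 2500 = 196; nΣy² − (Σy)² = 66440 − 64516 = 1924
r = 576 / √(196 × 1924) = 576 / 614.0879 ≈ 0.9380

0.9380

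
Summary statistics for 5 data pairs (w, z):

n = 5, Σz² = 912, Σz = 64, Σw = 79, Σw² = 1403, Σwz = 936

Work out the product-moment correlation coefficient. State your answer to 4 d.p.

-0.6274

r = (nΣwz − ΣwΣz) / √[(nΣw² − (Σw)²)(nΣz² − (Σz)²)]
Numerator: 5×936 − 79×64 = -376
Denominator: √[(7015 − 6241)(4560 − 4096)] = √[774 × 464] = 599.2796
r = -376 / 599.2796 ≈ -0.6274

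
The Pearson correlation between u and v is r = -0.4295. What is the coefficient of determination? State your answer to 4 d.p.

0.1845

r² = (-0.4295)² = 0.1845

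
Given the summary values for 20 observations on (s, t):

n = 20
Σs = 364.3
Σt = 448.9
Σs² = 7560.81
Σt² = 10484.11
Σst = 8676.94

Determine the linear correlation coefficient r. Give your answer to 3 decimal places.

0.814

r = (nΣst − ΣsΣt) / √[(nΣs² − (Σs)²)(nΣt² − (Σt)²)]
Numerator: 20×8676.94 − 364.3×448.9 = 10004.53
Denominator: √[(151216.2 − 132714.49)(209682.2 − 201511.21)] = √[18501.71 × 8170.99] = 12295.4173
r = 10004.53 / 12295.4173 ≈ 0.814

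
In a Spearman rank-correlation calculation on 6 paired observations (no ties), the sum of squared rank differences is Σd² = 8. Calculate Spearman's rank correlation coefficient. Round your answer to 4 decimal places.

ρ = 1 − 6Σd² / [n(n²−1)] = 1 − 6×8 / (6×35)
  = 1 − 48/210 = 1 − 0.22857 ≈ 0.7714

0.7714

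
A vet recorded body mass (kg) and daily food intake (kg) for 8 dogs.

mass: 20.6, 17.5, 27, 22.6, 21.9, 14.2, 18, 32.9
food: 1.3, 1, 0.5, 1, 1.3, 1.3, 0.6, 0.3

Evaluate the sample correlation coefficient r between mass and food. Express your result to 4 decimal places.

n = 8, Σx = 174.7, Σy = 7.3, Σx² = 4058.03, Σy² = 7.77, Σxy = 147.98
nΣxy − ΣxΣy = 1183.84 − 1275.31 = -91.47
nΣx² − (Σx)² = 32464.24 − 30520.09 = 1944.15; nΣy² − (Σy)² = 62.16 − 53.29 = 8.87
r = -91.47 / √(1944.15 × 8.87) = -91.47 / 131.3187 ≈ -0.6965

-0.6965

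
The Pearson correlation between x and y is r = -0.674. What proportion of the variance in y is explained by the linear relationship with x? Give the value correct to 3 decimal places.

r² = (-0.674)² = 0.454

0.454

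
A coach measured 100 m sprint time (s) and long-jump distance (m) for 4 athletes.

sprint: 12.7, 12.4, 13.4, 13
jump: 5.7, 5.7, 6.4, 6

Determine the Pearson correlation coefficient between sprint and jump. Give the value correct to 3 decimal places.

n = 4, Σx = 51.5, Σy = 23.8, Σx² = 663.61, Σy² = 141.94, Σxy = 306.83
nΣxy − ΣxΣy = 1227.32 − 1225.7 = 1.62
nΣx² − (Σx)² = 2654.44 − 2652.25 = 2.19; nΣy² − (Σy)² = 567.76 − 566.44 = 1.32
r = 1.62 / √(2.19 × 1.32) = 1.62 / 1.7002 ≈ 0.953

0.953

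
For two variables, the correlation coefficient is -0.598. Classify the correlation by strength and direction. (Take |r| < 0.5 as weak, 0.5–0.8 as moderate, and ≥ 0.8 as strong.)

r = -0.598 < 0 so the relationship is negative.
|r| = 0.598, which falls in the moderate range.

moderate negative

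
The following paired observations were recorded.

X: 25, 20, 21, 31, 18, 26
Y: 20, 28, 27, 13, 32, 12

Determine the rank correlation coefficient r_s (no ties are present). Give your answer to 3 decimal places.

-0.943

Rank X: 4, 2, 3, 6, 1, 5
Rank Y: 3, 5, 4, 2, 6, 1
d = rank(X) − rank(Y): 1, -3, -1, 4, -5, 4; Σd² = 68
ρ = 1 − 6Σd² / [n(n²−1)] = 1 − 6×68 / (6×35) = 1 − 408/210 ≈ -0.943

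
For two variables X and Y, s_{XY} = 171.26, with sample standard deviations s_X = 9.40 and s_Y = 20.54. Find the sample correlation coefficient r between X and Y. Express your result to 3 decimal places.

0.887

r = Cov(X,Y) / (s_X · s_Y) = 171.26 / (9.40 × 20.54)
  = 171.26 / 193.0760 ≈ 0.887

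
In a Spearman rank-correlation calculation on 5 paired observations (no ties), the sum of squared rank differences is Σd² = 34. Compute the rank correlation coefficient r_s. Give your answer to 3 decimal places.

ρ = 1 − 6Σd² / [n(n²−1)] = 1 − 6×34 / (5×24)
  = 1 − 204/120 = 1 − 1.7000 ≈ -0.700

-0.700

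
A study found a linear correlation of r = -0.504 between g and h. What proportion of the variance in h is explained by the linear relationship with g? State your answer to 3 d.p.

r² = (-0.504)² = 0.254

0.254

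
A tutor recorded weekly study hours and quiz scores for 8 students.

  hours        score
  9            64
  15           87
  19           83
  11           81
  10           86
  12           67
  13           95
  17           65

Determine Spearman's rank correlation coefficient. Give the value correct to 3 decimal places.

0.262

Rank hours: 1, 6, 8, 3, 2, 4, 5, 7
Rank score: 1, 7, 5, 4, 6, 3, 8, 2
d = rank(hours) − rank(score): 0, -1, 3, -1, -4, 1, -3, 5; Σd² = 62
ρ = 1 − 6Σd² / [n(n²−1)] = 1 − 6×62 / (8×63) = 1 − 372/504 ≈ 0.262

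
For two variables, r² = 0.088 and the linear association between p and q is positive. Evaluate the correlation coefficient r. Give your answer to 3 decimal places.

0.297

|r| = √0.088 = 0.297
The association is positive, so r = 0.297.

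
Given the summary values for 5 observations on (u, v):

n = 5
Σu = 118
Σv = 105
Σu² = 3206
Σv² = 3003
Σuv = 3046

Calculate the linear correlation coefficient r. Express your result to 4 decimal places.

r = (nΣuv − ΣuΣv) / √[(nΣu² − (Σu)²)(nΣv² − (Σv)²)]
Numerator: 5×3046 − 118×105 = 2840
Denominator: √[(16030 − 13924)(15015 − 11025)] = √[2106 × 3990] = 2898.7825
r = 2840 / 2898.7825 ≈ 0.9797

0.9797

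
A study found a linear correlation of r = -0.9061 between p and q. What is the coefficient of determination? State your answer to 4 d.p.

r² = (-0.9061)² = 0.8210

0.8210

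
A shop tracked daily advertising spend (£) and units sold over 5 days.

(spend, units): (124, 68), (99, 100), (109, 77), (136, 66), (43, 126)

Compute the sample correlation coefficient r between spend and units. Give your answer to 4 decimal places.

-0.9670

n = 5, Σx = 511, Σy = 437, Σx² = 57403, Σy² = 40785, Σxy = 41119
nΣxy − ΣxΣy = 205595 − 223307 = -17712
nΣx² − (Σx)² = 287015 − 261121 = 25894; nΣy² − (Σy)² = 203925 − 190969 = 12956
r = -17712 / √(25894 × 12956) = -17712 / 18316.1858 ≈ -0.9670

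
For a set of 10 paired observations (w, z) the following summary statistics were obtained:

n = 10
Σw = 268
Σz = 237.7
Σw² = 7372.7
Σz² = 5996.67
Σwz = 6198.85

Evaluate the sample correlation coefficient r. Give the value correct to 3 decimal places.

-0.668

r = (nΣwz − ΣwΣz) / √[(nΣw² − (Σw)²)(nΣz² − (Σz)²)]
Numerator: 10×6198.85 − 268×237.7 = -1715.1
Denominator: √[(73727 − 71824)(59966.7 − 56501.29)] = √[1903 × 3465.41] = 2568.0100
r = -1715.1 / 2568.0100 ≈ -0.668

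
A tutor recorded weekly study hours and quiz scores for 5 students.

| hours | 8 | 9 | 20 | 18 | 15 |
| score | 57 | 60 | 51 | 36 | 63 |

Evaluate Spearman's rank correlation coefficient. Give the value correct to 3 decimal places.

-0.500

Rank hours: 1, 2, 5, 4, 3
Rank score: 3, 4, 2, 1, 5
d = rank(hours) − rank(score): -2, -2, 3, 3, -2; Σd² = 30
ρ = 1 − 6Σd² / [n(n²−1)] = 1 − 6×30 / (5×24) = 1 − 180/120 ≈ -0.500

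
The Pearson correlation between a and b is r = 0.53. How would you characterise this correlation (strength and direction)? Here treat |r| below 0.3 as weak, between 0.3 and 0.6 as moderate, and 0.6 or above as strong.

moderate positive

r = 0.53 > 0 so the relationship is positive.
|r| = 0.53, which falls in the moderate range.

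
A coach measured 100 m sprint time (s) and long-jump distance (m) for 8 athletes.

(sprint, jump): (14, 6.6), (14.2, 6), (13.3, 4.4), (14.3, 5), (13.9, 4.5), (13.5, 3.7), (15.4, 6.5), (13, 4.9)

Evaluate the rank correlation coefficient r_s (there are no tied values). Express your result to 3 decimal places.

0.667

Rank sprint: 5, 6, 2, 7, 4, 3, 8, 1
Rank jump: 8, 6, 2, 5, 3, 1, 7, 4
d = rank(sprint) − rank(jump): -3, 0, 0, 2, 1, 2, 1, -3; Σd² = 28
ρ = 1 − 6Σd² / [n(n²−1)] = 1 − 6×28 / (8×63) = 1 − 168/504 ≈ 0.667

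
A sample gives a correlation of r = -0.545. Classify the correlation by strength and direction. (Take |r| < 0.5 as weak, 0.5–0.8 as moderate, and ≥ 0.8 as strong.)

moderate negative

r = -0.545 < 0 so the relationship is negative.
|r| = 0.545, which falls in the moderate range.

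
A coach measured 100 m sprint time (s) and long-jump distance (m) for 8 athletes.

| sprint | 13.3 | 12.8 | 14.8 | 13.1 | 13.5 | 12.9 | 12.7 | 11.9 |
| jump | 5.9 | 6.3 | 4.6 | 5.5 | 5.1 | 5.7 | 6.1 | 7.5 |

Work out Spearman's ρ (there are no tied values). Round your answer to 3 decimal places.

-0.905

Rank sprint: 6, 3, 8, 5, 7, 4, 2, 1
Rank jump: 5, 7, 1, 3, 2, 4, 6, 8
d = rank(sprint) − rank(jump): 1, -4, 7, 2, 5, 0, -4, -7; Σd² = 160
ρ = 1 − 6Σd² / [n(n²−1)] = 1 − 6×160 / (8×63) = 1 − 960/504 ≈ -0.905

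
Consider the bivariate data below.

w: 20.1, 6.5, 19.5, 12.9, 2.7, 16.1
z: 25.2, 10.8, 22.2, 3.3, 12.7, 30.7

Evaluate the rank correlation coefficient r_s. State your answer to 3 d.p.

Rank w: 6, 2, 5, 3, 1, 4
Rank z: 5, 2, 4, 1, 3, 6
d = rank(w) − rank(z): 1, 0, 1, 2, -2, -2; Σd² = 14
ρ = 1 − 6Σd² / [n(n²−1)] = 1 − 6×14 / (6×35) = 1 − 84/210 ≈ 0.600

0.600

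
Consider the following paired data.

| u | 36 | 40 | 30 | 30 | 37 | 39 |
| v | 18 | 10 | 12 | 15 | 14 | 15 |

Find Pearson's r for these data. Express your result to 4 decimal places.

-0.1163

n = 6, Σu = 212, Σv = 84, Σu² = 7586, Σv² = 1214, Σuv = 2961
nΣuv − ΣuΣv = 17766 − 17808 = -42
nΣu² − (Σu)² = 45516 − 44944 = 572; nΣv² − (Σv)² = 7284 − 7056 = 228
r = -42 / √(572 × 228) = -42 / 361.1316 ≈ -0.1163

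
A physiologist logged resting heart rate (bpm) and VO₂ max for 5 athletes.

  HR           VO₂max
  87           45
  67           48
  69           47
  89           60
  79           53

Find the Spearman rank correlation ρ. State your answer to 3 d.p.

0.300

Rank HR: 4, 1, 2, 5, 3
Rank VO₂max: 1, 3, 2, 5, 4
d = rank(HR) − rank(VO₂max): 3, -2, 0, 0, -1; Σd² = 14
ρ = 1 − 6Σd² / [n(n²−1)] = 1 − 6×14 / (5×24) = 1 − 84/120 ≈ 0.300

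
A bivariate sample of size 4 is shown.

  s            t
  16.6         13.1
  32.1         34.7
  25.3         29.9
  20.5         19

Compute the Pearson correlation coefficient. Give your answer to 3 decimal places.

0.974

n = 4, Σs = 94.5, Σt = 96.7, Σs² = 2366.31, Σt² = 2630.71, Σst = 2477.3
nΣst − ΣsΣt = 9909.2 − 9138.15 = 771.05
nΣs² − (Σs)² = 9465.24 − 8930.25 = 534.99; nΣt² − (Σt)² = 10522.84 − 9350.89 = 1171.95
r = 771.05 / √(534.99 × 1171.95) = 771.05 / 791.8217 ≈ 0.974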